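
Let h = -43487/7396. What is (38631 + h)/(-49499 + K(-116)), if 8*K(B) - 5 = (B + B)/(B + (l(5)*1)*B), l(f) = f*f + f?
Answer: -17711626118/22697575155 ≈ -0.78033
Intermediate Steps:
h = -43487/7396 (h = -43487*1/7396 = -43487/7396 ≈ -5.8798)
l(f) = f + f² (l(f) = f² + f = f + f²)
K(B) = 157/248 (K(B) = 5/8 + ((B + B)/(B + ((5*(1 + 5))*1)*B))/8 = 5/8 + ((2*B)/(B + ((5*6)*1)*B))/8 = 5/8 + ((2*B)/(B + (30*1)*B))/8 = 5/8 + ((2*B)/(B + 30*B))/8 = 5/8 + ((2*B)/((31*B)))/8 = 5/8 + ((2*B)*(1/(31*B)))/8 = 5/8 + (⅛)*(2/31) = 5/8 + 1/124 = 157/248)
(38631 + h)/(-49499 + K(-116)) = (38631 - 43487/7396)/(-49499 + 157/248) = 285671389/(7396*(-12275595/248)) = (285671389/7396)*(-248/12275595) = -17711626118/22697575155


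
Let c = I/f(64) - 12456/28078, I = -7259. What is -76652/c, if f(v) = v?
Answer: 68871515392/102307693 ≈ 673.18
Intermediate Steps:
c = -102307693/898496 (c = -7259/64 - 12456/28078 = -7259*1/64 - 12456*1/28078 = -7259/64 - 6228/14039 = -102307693/898496 ≈ -113.87)
-76652/c = -76652/(-102307693/898496) = -76652*(-898496/102307693) = 68871515392/102307693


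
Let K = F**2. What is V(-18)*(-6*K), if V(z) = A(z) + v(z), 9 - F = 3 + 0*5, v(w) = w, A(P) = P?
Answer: 7776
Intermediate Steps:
F = 6 (F = 9 - (3 + 0*5) = 9 - (3 + 0) = 9 - 1*3 = 9 - 3 = 6)
K = 36 (K = 6**2 = 36)
V(z) = 2*z (V(z) = z + z = 2*z)
V(-18)*(-6*K) = (2*(-18))*(-6*36) = -36*(-216) = 7776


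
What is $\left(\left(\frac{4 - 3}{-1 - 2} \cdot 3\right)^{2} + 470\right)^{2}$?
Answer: $221841$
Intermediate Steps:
$\left(\left(\frac{4 - 3}{-1 - 2} \cdot 3\right)^{2} + 470\right)^{2} = \left(\left(1 \frac{1}{-3} \cdot 3\right)^{2} + 470\right)^{2} = \left(\left(1 \left(- \frac{1}{3}\right) 3\right)^{2} + 470\right)^{2} = \left(\left(\left(- \frac{1}{3}\right) 3\right)^{2} + 470\right)^{2} = \left(\left(-1\right)^{2} + 470\right)^{2} = \left(1 + 470\right)^{2} = 471^{2} = 221841$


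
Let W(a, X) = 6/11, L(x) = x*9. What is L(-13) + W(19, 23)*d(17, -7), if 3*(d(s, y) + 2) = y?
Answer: -1313/11 ≈ -119.36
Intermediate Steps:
L(x) = 9*x
d(s, y) = -2 + y/3
W(a, X) = 6/11 (W(a, X) = 6*(1/11) = 6/11)
L(-13) + W(19, 23)*d(17, -7) = 9*(-13) + 6*(-2 + (⅓)*(-7))/11 = -117 + 6*(-2 - 7/3)/11 = -117 + (6/11)*(-13/3) = -117 - 26/11 = -1313/11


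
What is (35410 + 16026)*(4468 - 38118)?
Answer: -1730821400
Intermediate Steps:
(35410 + 16026)*(4468 - 38118) = 51436*(-33650) = -1730821400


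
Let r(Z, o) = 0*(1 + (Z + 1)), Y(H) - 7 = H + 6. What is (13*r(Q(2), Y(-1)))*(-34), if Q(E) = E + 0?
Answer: 0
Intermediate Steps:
Y(H) = 13 + H (Y(H) = 7 + (H + 6) = 7 + (6 + H) = 13 + H)
Q(E) = E
r(Z, o) = 0 (r(Z, o) = 0*(1 + (1 + Z)) = 0*(2 + Z) = 0)
(13*r(Q(2), Y(-1)))*(-34) = (13*0)*(-34) = 0*(-34) = 0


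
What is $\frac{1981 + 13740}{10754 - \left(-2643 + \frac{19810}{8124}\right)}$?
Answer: $\frac{63858702}{54408709} \approx 1.1737$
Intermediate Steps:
$\frac{1981 + 13740}{10754 - \left(-2643 + \frac{19810}{8124}\right)} = \frac{15721}{10754 + \left(\left(-19810\right) \frac{1}{8124} + 2643\right)} = \frac{15721}{10754 + \left(- \frac{9905}{4062} + 2643\right)} = \frac{15721}{10754 + \frac{10725961}{4062}} = \frac{15721}{\frac{54408709}{4062}} = 15721 \cdot \frac{4062}{54408709} = \frac{63858702}{54408709}$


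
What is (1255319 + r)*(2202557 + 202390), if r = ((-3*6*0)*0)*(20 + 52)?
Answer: 3018975663093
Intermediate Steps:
r = 0 (r = (-18*0*0)*72 = (0*0)*72 = 0*72 = 0)
(1255319 + r)*(2202557 + 202390) = (1255319 + 0)*(2202557 + 202390) = 1255319*2404947 = 3018975663093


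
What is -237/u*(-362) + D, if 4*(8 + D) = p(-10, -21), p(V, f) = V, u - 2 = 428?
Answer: 81279/430 ≈ 189.02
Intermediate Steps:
u = 430 (u = 2 + 428 = 430)
D = -21/2 (D = -8 + (¼)*(-10) = -8 - 5/2 = -21/2 ≈ -10.500)
-237/u*(-362) + D = -237/430*(-362) - 21/2 = 42897/215 - 21/2 = 81279/430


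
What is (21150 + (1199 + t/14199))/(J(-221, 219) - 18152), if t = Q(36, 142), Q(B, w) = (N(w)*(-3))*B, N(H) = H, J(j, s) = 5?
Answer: -105772705/85889751 ≈ -1.2315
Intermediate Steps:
Q(B, w) = -3*B*w (Q(B, w) = (w*(-3))*B = (-3*w)*B = -3*B*w)
t = -15336 (t = -3*36*142 = -15336)
(21150 + (1199 + t/14199))/(J(-221, 219) - 18152) = (21150 + (1199 - 15336/14199))/(5 - 18152) = (21150 + (1199 - 15336*1/14199))/(-18147) = (21150 + (1199 - 5112/4733))*(-1/18147) = (21150 + 5669755/4733)*(-1/18147) = (105772705/4733)*(-1/18147) = -105772705/85889751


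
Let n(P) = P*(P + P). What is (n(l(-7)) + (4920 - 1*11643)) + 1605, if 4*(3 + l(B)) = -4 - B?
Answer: -40863/8 ≈ -5107.9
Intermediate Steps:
l(B) = -4 - B/4 (l(B) = -3 + (-4 - B)/4 = -3 + (-1 - B/4) = -4 - B/4)
n(P) = 2*P² (n(P) = P*(2*P) = 2*P²)
(n(l(-7)) + (4920 - 1*11643)) + 1605 = (2*(-4 - ¼*(-7))² + (4920 - 1*11643)) + 1605 = (2*(-4 + 7/4)² + (4920 - 11643)) + 1605 = (2*(-9/4)² - 6723) + 1605 = (2*(81/16) - 6723) + 1605 = (81/8 - 6723) + 1605 = -53703/8 + 1605 = -40863/8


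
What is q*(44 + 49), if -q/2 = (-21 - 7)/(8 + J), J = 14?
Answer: 2604/11 ≈ 236.73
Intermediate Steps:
q = 28/11 (q = -2*(-21 - 7)/(8 + 14) = -(-56)/22 = -2*(-14/11) = 28/11 ≈ 2.5455)
q*(44 + 49) = 28*(44 + 49)/11 = (28/11)*93 = 2604/11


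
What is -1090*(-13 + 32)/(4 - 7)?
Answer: 20710/3 ≈ 6903.3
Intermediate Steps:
-1090*(-13 + 32)/(4 - 7) = -20710/(-3) = -20710*(-1)/3 = -1090*(-19/3) = 20710/3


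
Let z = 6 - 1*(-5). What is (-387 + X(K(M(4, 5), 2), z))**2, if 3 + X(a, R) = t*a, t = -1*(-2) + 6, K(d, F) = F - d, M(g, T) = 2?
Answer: 152100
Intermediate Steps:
z = 11 (z = 6 + 5 = 11)
t = 8 (t = 2 + 6 = 8)
X(a, R) = -3 + 8*a
(-387 + X(K(M(4, 5), 2), z))**2 = (-387 + (-3 + 8*(2 - 1*2)))**2 = (-387 + (-3 + 8*(2 - 2)))**2 = (-387 + (-3 + 8*0))**2 = (-387 + (-3 + 0))**2 = (-387 - 3)**2 = (-390)**2 = 152100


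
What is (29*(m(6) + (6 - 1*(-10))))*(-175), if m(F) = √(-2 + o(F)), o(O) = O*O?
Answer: -81200 - 5075*√34 ≈ -1.1079e+5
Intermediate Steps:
o(O) = O²
m(F) = √(-2 + F²)
(29*(m(6) + (6 - 1*(-10))))*(-175) = (29*(√(-2 + 6²) + (6 - 1*(-10))))*(-175) = (29*(√(-2 + 36) + (6 + 10)))*(-175) = (29*(√34 + 16))*(-175) = (29*(16 + √34))*(-175) = (464 + 29*√34)*(-175) = -81200 - 5075*√34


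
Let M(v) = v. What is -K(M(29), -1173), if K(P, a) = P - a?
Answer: -1202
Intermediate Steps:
-K(M(29), -1173) = -(29 - 1*(-1173)) = -(29 + 1173) = -1*1202 = -1202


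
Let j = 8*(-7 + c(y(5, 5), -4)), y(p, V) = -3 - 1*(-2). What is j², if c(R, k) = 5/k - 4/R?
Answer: 1156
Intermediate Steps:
y(p, V) = -1 (y(p, V) = -3 + 2 = -1)
c(R, k) = -4/R + 5/k
j = -34 (j = 8*(-7 + (-4/(-1) + 5/(-4))) = 8*(-7 + (-4*(-1) + 5*(-¼))) = 8*(-7 + (4 - 5/4)) = 8*(-7 + 11/4) = 8*(-17/4) = -34)
j² = (-34)² = 1156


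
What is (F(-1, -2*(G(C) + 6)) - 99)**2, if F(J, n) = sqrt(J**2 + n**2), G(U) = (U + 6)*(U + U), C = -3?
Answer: (99 - sqrt(577))**2 ≈ 5621.9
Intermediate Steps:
G(U) = 2*U*(6 + U) (G(U) = (6 + U)*(2*U) = 2*U*(6 + U))
(F(-1, -2*(G(C) + 6)) - 99)**2 = (sqrt((-1)**2 + (-2*(2*(-3)*(6 - 3) + 6))**2) - 99)**2 = (sqrt(1 + (-2*(2*(-3)*3 + 6))**2) - 99)**2 = (sqrt(1 + (-2*(-18 + 6))**2) - 99)**2 = (sqrt(1 + (-2*(-12))**2) - 99)**2 = (sqrt(1 + 24**2) - 99)**2 = (sqrt(1 + 576) - 99)**2 = (sqrt(577) - 99)**2 = (-99 + sqrt(577))**2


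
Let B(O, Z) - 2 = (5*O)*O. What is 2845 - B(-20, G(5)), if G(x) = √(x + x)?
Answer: 843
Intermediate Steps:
G(x) = √2*√x (G(x) = √(2*x) = √2*√x)
B(O, Z) = 2 + 5*O² (B(O, Z) = 2 + (5*O)*O = 2 + 5*O²)
2845 - B(-20, G(5)) = 2845 - (2 + 5*(-20)²) = 2845 - (2 + 5*400) = 2845 - (2 + 2000) = 2845 - 1*2002 = 2845 - 2002 = 843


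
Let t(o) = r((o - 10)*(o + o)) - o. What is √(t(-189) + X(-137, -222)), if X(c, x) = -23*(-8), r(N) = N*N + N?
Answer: √5658424879 ≈ 75223.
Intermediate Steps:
r(N) = N + N² (r(N) = N² + N = N + N²)
t(o) = -o + 2*o*(1 + 2*o*(-10 + o))*(-10 + o) (t(o) = ((o - 10)*(o + o))*(1 + (o - 10)*(o + o)) - o = ((-10 + o)*(2*o))*(1 + (-10 + o)*(2*o)) - o = (2*o*(-10 + o))*(1 + 2*o*(-10 + o)) - o = 2*o*(1 + 2*o*(-10 + o))*(-10 + o) - o = -o + 2*o*(1 + 2*o*(-10 + o))*(-10 + o))
X(c, x) = 184
√(t(-189) + X(-137, -222)) = √(-189*(-1 + 2*(1 + 2*(-189)*(-10 - 189))*(-10 - 189)) + 184) = √(-189*(-1 + 2*(1 + 2*(-189)*(-199))*(-199)) + 184) = √(-189*(-1 + 2*(1 + 75222)*(-199)) + 184) = √(-189*(-1 + 2*75223*(-199)) + 184) = √(-189*(-1 - 29938754) + 184) = √(-189*(-29938755) + 184) = √(5658424695 + 184) = √5658424879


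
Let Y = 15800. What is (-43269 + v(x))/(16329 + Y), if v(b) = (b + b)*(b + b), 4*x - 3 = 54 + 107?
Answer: -36545/32129 ≈ -1.1374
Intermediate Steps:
x = 41 (x = ¾ + (54 + 107)/4 = ¾ + (¼)*161 = ¾ + 161/4 = 41)
v(b) = 4*b² (v(b) = (2*b)*(2*b) = 4*b²)
(-43269 + v(x))/(16329 + Y) = (-43269 + 4*41²)/(16329 + 15800) = (-43269 + 4*1681)/32129 = (-43269 + 6724)*(1/32129) = -36545*1/32129 = -36545/32129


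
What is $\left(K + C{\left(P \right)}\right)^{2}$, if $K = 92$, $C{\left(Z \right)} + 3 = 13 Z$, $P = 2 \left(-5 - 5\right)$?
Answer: $29241$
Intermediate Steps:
$P = -20$ ($P = 2 \left(-10\right) = -20$)
$C{\left(Z \right)} = -3 + 13 Z$
$\left(K + C{\left(P \right)}\right)^{2} = \left(92 + \left(-3 + 13 \left(-20\right)\right)\right)^{2} = \left(92 - 263\right)^{2} = \left(-171\right)^{2} = 29241$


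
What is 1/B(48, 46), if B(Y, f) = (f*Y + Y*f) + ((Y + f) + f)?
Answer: 1/4556 ≈ 0.00021949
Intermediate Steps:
B(Y, f) = Y + 2*f + 2*Y*f (B(Y, f) = (Y*f + Y*f) + (Y + 2*f) = 2*Y*f + (Y + 2*f) = Y + 2*f + 2*Y*f)
1/B(48, 46) = 1/(48 + 2*46 + 2*48*46) = 1/(48 + 92 + 4416) = 1/4556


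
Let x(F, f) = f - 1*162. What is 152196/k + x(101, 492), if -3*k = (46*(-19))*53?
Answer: 7871424/23161 ≈ 339.86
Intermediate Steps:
x(F, f) = -162 + f (x(F, f) = f - 162 = -162 + f)
k = 46322/3 (k = -46*(-19)*53/3 = -(-874)*53/3 = -⅓*(-46322) = 46322/3 ≈ 15441.)
152196/k + x(101, 492) = 152196/(46322/3) + (-162 + 492) = 152196*(3/46322) + 330 = 228294/23161 + 330 = 7871424/23161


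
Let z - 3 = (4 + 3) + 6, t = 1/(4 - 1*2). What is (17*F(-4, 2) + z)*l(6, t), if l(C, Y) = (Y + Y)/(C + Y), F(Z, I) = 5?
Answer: 202/13 ≈ 15.538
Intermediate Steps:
t = 1/2 (t = 1/(4 - 2) = 1/2 ≈ 0.50000)
l(C, Y) = 2*Y/(C + Y) (l(C, Y) = (2*Y)/(C + Y) = 2*Y/(C + Y))
z = 16 (z = 3 + ((4 + 3) + 6) = 3 + (7 + 6) = 3 + 13 = 16)
(17*F(-4, 2) + z)*l(6, t) = (17*5 + 16)*(2*(1/2)/(6 + 1/2)) = (85 + 16)*(2*(1/2)/(13/2)) = 101*(2*(1/2)*(2/13)) = 101*(2/13) = 202/13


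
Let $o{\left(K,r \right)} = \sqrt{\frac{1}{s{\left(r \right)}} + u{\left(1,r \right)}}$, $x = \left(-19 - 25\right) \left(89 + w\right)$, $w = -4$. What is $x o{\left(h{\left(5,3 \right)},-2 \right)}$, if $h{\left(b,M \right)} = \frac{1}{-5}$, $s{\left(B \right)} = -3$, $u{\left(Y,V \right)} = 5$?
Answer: $- \frac{3740 \sqrt{42}}{3} \approx -8079.3$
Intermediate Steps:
$h{\left(b,M \right)} = - \frac{1}{5}$
$x = -3740$ ($x = \left(-19 - 25\right) \left(89 - 4\right) = \left(-44\right) 85 = -3740$)
$o{\left(K,r \right)} = \frac{\sqrt{42}}{3}$ ($o{\left(K,r \right)} = \sqrt{\frac{1}{-3} + 5} = \sqrt{- \frac{1}{3} + 5} = \sqrt{\frac{14}{3}} = \frac{\sqrt{42}}{3}$)
$x o{\left(h{\left(5,3 \right)},-2 \right)} = - 3740 \frac{\sqrt{42}}{3} = - \frac{3740 \sqrt{42}}{3}$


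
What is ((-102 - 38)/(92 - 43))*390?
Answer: -7800/7 ≈ -1114.3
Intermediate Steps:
((-102 - 38)/(92 - 43))*390 = -140/49*390 = -140*1/49*390 = -20/7*390 = -7800/7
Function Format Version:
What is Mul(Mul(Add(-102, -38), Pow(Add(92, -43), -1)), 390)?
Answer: Rational(-7800, 7) ≈ -1114.3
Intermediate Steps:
Mul(Mul(Add(-102, -38), Pow(Add(92, -43), -1)), 390) = Mul(Mul(-140, Pow(49, -1)), 390) = Mul(Mul(-140, Rational(1, 49)), 390) = Mul(Rational(-20, 7), 390) = Rational(-7800, 7)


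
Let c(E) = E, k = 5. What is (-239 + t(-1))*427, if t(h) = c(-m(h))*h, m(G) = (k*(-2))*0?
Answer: -102053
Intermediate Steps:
m(G) = 0 (m(G) = (5*(-2))*0 = -10*0 = 0)
t(h) = 0 (t(h) = (-1*0)*h = 0*h = 0)
(-239 + t(-1))*427 = (-239 + 0)*427 = -239*427 = -102053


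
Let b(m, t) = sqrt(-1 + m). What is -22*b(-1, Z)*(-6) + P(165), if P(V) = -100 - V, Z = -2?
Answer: -265 + 132*I*sqrt(2) ≈ -265.0 + 186.68*I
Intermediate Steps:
-22*b(-1, Z)*(-6) + P(165) = -22*sqrt(-1 - 1)*(-6) + (-100 - 1*165) = -22*I*sqrt(2)*(-6) + (-100 - 165) = -22*I*sqrt(2)*(-6) - 265 = 132*I*sqrt(2) - 265 = -265 + 132*I*sqrt(2)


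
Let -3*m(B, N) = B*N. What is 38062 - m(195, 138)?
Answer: 47032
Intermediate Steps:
m(B, N) = -B*N/3
38062 - m(195, 138) = 38062 - (-1)*195*138/3 = 38062 - 1*(-8970) = 38062 + 8970 = 47032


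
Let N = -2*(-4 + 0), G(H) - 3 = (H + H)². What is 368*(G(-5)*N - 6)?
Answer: 301024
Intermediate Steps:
G(H) = 3 + 4*H² (G(H) = 3 + (H + H)² = 3 + (2*H)² = 3 + 4*H²)
N = 8 (N = -2*(-4) = 8)
368*(G(-5)*N - 6) = 368*((3 + 4*(-5)²)*8 - 6) = 368*((3 + 4*25)*8 - 6) = 368*((3 + 100)*8 - 6) = 368*(103*8 - 6) = 368*(824 - 6) = 368*818 = 301024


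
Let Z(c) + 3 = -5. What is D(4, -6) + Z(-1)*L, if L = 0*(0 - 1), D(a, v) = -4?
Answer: -4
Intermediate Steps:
Z(c) = -8 (Z(c) = -3 - 5 = -8)
L = 0 (L = 0*(-1) = 0)
D(4, -6) + Z(-1)*L = -4 - 8*0 = -4 + 0 = -4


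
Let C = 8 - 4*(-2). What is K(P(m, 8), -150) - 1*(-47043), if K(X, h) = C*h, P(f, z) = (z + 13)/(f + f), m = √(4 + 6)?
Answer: 44643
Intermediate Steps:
m = √10 ≈ 3.1623
C = 16 (C = 8 + 8 = 16)
P(f, z) = (13 + z)/(2*f) (P(f, z) = (13 + z)/((2*f)) = (13 + z)*(1/(2*f)) = (13 + z)/(2*f))
K(X, h) = 16*h
K(P(m, 8), -150) - 1*(-47043) = 16*(-150) - 1*(-47043) = -2400 + 47043 = 44643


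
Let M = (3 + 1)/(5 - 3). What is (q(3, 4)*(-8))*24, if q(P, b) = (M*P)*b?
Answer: -4608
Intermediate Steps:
M = 2 (M = 4/2 = 4*(½) = 2)
q(P, b) = 2*P*b (q(P, b) = (2*P)*b = 2*P*b)
(q(3, 4)*(-8))*24 = ((2*3*4)*(-8))*24 = (24*(-8))*24 = -192*24 = -4608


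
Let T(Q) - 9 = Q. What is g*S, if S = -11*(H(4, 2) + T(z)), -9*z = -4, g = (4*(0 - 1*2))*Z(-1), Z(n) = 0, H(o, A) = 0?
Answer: 0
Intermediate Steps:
g = 0 (g = (4*(0 - 1*2))*0 = (4*(0 - 2))*0 = (4*(-2))*0 = -8*0 = 0)
z = 4/9 (z = -⅑*(-4) = 4/9 ≈ 0.44444)
T(Q) = 9 + Q
S = -935/9 (S = -11*(0 + (9 + 4/9)) = -11*(0 + 85/9) = -11*85/9 = -935/9 ≈ -103.89)
g*S = 0*(-935/9) = 0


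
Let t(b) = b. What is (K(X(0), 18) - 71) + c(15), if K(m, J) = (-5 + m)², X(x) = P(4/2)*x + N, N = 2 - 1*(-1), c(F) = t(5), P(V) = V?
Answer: -62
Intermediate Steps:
c(F) = 5
N = 3 (N = 2 + 1 = 3)
X(x) = 3 + 2*x (X(x) = (4/2)*x + 3 = (4*(½))*x + 3 = 2*x + 3 = 3 + 2*x)
(K(X(0), 18) - 71) + c(15) = ((-5 + (3 + 2*0))² - 71) + 5 = ((-5 + (3 + 0))² - 71) + 5 = ((-5 + 3)² - 71) + 5 = ((-2)² - 71) + 5 = (4 - 71) + 5 = -67 + 5 = -62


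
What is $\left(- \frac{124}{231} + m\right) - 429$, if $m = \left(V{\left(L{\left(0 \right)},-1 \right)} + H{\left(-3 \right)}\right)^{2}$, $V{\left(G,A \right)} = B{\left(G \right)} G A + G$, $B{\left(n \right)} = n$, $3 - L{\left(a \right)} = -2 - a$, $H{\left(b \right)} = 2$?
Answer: $- \frac{24379}{231} \approx -105.54$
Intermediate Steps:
$L{\left(a \right)} = 5 + a$ ($L{\left(a \right)} = 3 - \left(-2 - a\right) = 3 + \left(2 + a\right) = 5 + a$)
$V{\left(G,A \right)} = G + A G^{2}$ ($V{\left(G,A \right)} = G G A + G = G^{2} A + G = A G^{2} + G = G + A G^{2}$)
$m = 324$ ($m = \left(\left(5 + 0\right) \left(1 - \left(5 + 0\right)\right) + 2\right)^{2} = \left(5 \left(1 - 5\right) + 2\right)^{2} = \left(5 \left(-4\right) + 2\right)^{2} = \left(-20 + 2\right)^{2} = \left(-18\right)^{2} = 324$)
$\left(- \frac{124}{231} + m\right) - 429 = \left(- \frac{124}{231} + 324\right) - 429 = \frac{74720}{231} - 429 = - \frac{24379}{231}$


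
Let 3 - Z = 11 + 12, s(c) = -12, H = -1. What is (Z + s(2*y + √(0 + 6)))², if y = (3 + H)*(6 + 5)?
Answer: 1024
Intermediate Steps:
y = 22 (y = (3 - 1)*(6 + 5) = 2*11 = 22)
Z = -20 (Z = 3 - (11 + 12) = 3 - 1*23 = 3 - 23 = -20)
(Z + s(2*y + √(0 + 6)))² = (-20 - 12)² = (-32)² = 1024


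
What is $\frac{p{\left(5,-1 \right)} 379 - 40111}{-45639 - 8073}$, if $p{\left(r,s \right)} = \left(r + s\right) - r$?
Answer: $\frac{20245}{26856} \approx 0.75384$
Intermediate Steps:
$p{\left(r,s \right)} = s$
$\frac{p{\left(5,-1 \right)} 379 - 40111}{-45639 - 8073} = \frac{\left(-1\right) 379 - 40111}{-45639 - 8073} = \frac{-379 - 40111}{-53712} = \left(-40490\right) \left(- \frac{1}{53712}\right) = \frac{20245}{26856}$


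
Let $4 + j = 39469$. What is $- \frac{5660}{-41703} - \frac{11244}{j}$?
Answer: $- \frac{27281848}{182867655} \approx -0.14919$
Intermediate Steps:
$j = 39465$ ($j = -4 + 39469 = 39465$)
$- \frac{5660}{-41703} - \frac{11244}{j} = - \frac{5660}{-41703} - \frac{11244}{39465} = \left(-5660\right) \left(- \frac{1}{41703}\right) - \frac{3748}{13155} = \frac{5660}{41703} - \frac{3748}{13155} = - \frac{27281848}{182867655}$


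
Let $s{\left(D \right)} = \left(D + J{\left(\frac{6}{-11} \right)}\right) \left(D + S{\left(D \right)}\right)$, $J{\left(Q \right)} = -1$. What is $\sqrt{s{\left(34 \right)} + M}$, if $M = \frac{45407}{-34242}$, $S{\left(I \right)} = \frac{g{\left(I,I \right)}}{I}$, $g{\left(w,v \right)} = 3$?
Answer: $\frac{2 \sqrt{23795909602647}}{291057} \approx 33.52$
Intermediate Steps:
$S{\left(I \right)} = \frac{3}{I}$
$M = - \frac{45407}{34242}$ ($M = 45407 \left(- \frac{1}{34242}\right) = - \frac{45407}{34242} \approx -1.3261$)
$s{\left(D \right)} = \left(-1 + D\right) \left(D + \frac{3}{D}\right)$ ($s{\left(D \right)} = \left(D - 1\right) \left(D + \frac{3}{D}\right) = \left(-1 + D\right) \left(D + \frac{3}{D}\right)$)
$\sqrt{s{\left(34 \right)} + M} = \sqrt{\left(3 + 34^{2} - 34 - \frac{3}{34}\right) - \frac{45407}{34242}} = \sqrt{\left(3 + 1156 - 34 - \frac{3}{34}\right) - \frac{45407}{34242}} = \sqrt{\frac{38247}{34} - \frac{45407}{34242}} = \sqrt{\frac{327027484}{291057}} = \frac{2 \sqrt{23795909602647}}{291057}$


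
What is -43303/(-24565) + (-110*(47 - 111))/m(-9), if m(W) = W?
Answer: -172547873/221085 ≈ -780.46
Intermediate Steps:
-43303/(-24565) + (-110*(47 - 111))/m(-9) = -43303/(-24565) - 110*(47 - 111)/(-9) = -43303*(-1/24565) - 110*(-64)*(-1/9) = 43303/24565 + 7040*(-1/9) = 43303/24565 - 7040/9 = -172547873/221085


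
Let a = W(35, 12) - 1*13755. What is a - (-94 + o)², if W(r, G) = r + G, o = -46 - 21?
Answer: -39629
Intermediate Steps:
o = -67
W(r, G) = G + r
a = -13708 (a = (12 + 35) - 1*13755 = 47 - 13755 = -13708)
a - (-94 + o)² = -13708 - (-94 - 67)² = -13708 - 1*(-161)² = -13708 - 1*25921 = -13708 - 25921 = -39629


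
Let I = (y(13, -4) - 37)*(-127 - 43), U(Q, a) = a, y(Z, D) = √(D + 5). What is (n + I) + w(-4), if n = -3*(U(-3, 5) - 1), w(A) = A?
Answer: 6104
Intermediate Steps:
y(Z, D) = √(5 + D)
I = 6120 (I = (√(5 - 4) - 37)*(-127 - 43) = (√1 - 37)*(-170) = (1 - 37)*(-170) = -36*(-170) = 6120)
n = -12 (n = -3*(5 - 1) = -3*4 = -12)
(n + I) + w(-4) = (-12 + 6120) - 4 = 6108 - 4 = 6104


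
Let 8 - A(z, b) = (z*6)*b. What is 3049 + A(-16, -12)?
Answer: 1905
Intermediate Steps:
A(z, b) = 8 - 6*b*z (A(z, b) = 8 - z*6*b = 8 - 6*z*b = 8 - 6*b*z)
3049 + A(-16, -12) = 3049 + (8 - 6*(-12)*(-16)) = 3049 + (8 - 1152) = 3049 - 1144 = 1905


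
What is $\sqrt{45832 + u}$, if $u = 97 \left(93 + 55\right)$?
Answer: $2 \sqrt{15047} \approx 245.33$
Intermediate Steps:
$u = 14356$ ($u = 97 \cdot 148 = 14356$)
$\sqrt{45832 + u} = \sqrt{45832 + 14356} = \sqrt{60188} = 2 \sqrt{15047}$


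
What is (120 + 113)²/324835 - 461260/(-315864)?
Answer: 41745333199/25650920610 ≈ 1.6274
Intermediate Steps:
(120 + 113)²/324835 - 461260/(-315864) = 233²*(1/324835) - 461260*(-1/315864) = 54289*(1/324835) + 115315/78966 = 54289/324835 + 115315/78966 = 41745333199/25650920610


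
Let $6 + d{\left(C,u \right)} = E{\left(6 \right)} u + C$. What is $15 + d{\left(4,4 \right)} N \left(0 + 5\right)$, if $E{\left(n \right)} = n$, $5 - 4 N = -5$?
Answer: $290$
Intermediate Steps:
$N = \frac{5}{2}$ ($N = \frac{5}{4} - - \frac{5}{4} = \frac{5}{4} + \frac{5}{4} = \frac{5}{2} \approx 2.5$)
$d{\left(C,u \right)} = -6 + C + 6 u$ ($d{\left(C,u \right)} = -6 + \left(6 u + C\right) = -6 + \left(C + 6 u\right) = -6 + C + 6 u$)
$15 + d{\left(4,4 \right)} N \left(0 + 5\right) = 15 + \left(-6 + 4 + 6 \cdot 4\right) \frac{5 \left(0 + 5\right)}{2} = 15 + \left(-6 + 4 + 24\right) \frac{5}{2} \cdot 5 = 15 + 22 \cdot \frac{25}{2} = 15 + 275 = 290$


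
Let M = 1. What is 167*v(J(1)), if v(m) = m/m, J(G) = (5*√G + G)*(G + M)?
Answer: 167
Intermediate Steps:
J(G) = (1 + G)*(G + 5*√G) (J(G) = (5*√G + G)*(G + 1) = (G + 5*√G)*(1 + G) = (1 + G)*(G + 5*√G))
v(m) = 1
167*v(J(1)) = 167*1 = 167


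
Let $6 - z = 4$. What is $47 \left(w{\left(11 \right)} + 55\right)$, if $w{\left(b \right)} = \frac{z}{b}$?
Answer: $\frac{28529}{11} \approx 2593.5$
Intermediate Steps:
$z = 2$ ($z = 6 - 4 = 2$)
$w{\left(b \right)} = \frac{2}{b}$
$47 \left(w{\left(11 \right)} + 55\right) = 47 \left(\frac{2}{11} + 55\right) = 47 \cdot \frac{607}{11} = \frac{28529}{11}$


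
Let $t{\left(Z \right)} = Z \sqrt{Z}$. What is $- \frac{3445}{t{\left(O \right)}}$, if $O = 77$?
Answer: $- \frac{3445 \sqrt{77}}{5929} \approx -5.0986$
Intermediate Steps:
$t{\left(Z \right)} = Z^{\frac{3}{2}}$
$- \frac{3445}{t{\left(O \right)}} = - \frac{3445}{77^{\frac{3}{2}}} = - \frac{3445}{77 \sqrt{77}} = - 3445 \frac{\sqrt{77}}{5929} = - \frac{3445 \sqrt{77}}{5929}$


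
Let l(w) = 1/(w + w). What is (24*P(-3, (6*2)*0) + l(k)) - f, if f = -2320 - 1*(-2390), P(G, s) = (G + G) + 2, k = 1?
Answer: -331/2 ≈ -165.50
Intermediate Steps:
P(G, s) = 2 + 2*G (P(G, s) = 2*G + 2 = 2 + 2*G)
f = 70 (f = -2320 + 2390 = 70)
l(w) = 1/(2*w)
(24*P(-3, (6*2)*0) + l(k)) - f = (24*(2 + 2*(-3)) + (½)/1) - 1*70 = (24*(2 - 6) + (½)*1) - 70 = (24*(-4) + ½) - 70 = (-96 + ½) - 70 = -191/2 - 70 = -331/2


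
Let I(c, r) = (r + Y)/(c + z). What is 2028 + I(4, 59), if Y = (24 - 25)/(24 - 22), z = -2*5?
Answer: 8073/4 ≈ 2018.3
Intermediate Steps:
z = -10
Y = -½ (Y = -1/2 = -1*½ = -½ ≈ -0.50000)
I(c, r) = (-½ + r)/(-10 + c) (I(c, r) = (r - ½)/(c - 10) = (-½ + r)/(-10 + c))
2028 + I(4, 59) = 2028 + (-½ + 59)/(-10 + 4) = 2028 + (117/2)/(-6) = 2028 - ⅙*117/2 = 2028 - 39/4 = 8073/4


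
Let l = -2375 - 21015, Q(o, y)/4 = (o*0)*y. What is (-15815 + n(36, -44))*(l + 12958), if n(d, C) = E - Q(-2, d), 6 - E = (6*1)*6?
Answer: 165295040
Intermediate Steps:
Q(o, y) = 0 (Q(o, y) = 4*((o*0)*y) = 4*(0*y) = 4*0 = 0)
E = -30 (E = 6 - 6*1*6 = 6 - 6*6 = 6 - 1*36 = 6 - 36 = -30)
l = -23390
n(d, C) = -30 (n(d, C) = -30 - 1*0 = -30 + 0 = -30)
(-15815 + n(36, -44))*(l + 12958) = (-15815 - 30)*(-23390 + 12958) = -15845*(-10432) = 165295040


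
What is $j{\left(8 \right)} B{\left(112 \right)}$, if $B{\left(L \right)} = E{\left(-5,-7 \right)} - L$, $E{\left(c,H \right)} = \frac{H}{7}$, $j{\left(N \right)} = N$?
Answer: $-904$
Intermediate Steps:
$E{\left(c,H \right)} = \frac{H}{7}$ ($E{\left(c,H \right)} = H \frac{1}{7} = \frac{H}{7}$)
$B{\left(L \right)} = -1 - L$ ($B{\left(L \right)} = \frac{1}{7} \left(-7\right) - L = -1 - L$)
$j{\left(8 \right)} B{\left(112 \right)} = 8 \left(-1 - 112\right) = 8 \left(-113\right) = -904$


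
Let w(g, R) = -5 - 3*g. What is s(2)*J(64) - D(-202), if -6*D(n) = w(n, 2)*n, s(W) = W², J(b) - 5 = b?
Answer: -59873/3 ≈ -19958.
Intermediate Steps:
J(b) = 5 + b
D(n) = -n*(-5 - 3*n)/6 (D(n) = -(-5 - 3*n)*n/6 = -n*(-5 - 3*n)/6)
s(2)*J(64) - D(-202) = 2²*(5 + 64) - (-202)*(5 + 3*(-202))/6 = 4*69 - (-202)*(5 - 606)/6 = 276 - (-202)*(-601)/6 = 276 - 1*60701/3 = 276 - 60701/3 = -59873/3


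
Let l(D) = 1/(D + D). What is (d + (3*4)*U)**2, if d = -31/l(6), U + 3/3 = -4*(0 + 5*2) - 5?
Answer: 853776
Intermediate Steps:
l(D) = 1/(2*D)
U = -46 (U = -1 + (-4*(0 + 5*2) - 5) = -1 + (-4*(0 + 10) - 5) = -1 + (-4*10 - 5) = -1 + (-40 - 5) = -1 - 45 = -46)
d = -372 (d = -31/((1/2)/6) = -31/((1/2)*(1/6)) = -31/1/12 = -31*12 = -372)
(d + (3*4)*U)**2 = (-372 + (3*4)*(-46))**2 = (-372 + 12*(-46))**2 = (-372 - 552)**2 = (-924)**2 = 853776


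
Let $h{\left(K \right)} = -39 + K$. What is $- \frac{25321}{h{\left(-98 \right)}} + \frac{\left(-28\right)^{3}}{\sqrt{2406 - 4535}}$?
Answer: $\frac{25321}{137} + \frac{21952 i \sqrt{2129}}{2129} \approx 184.82 + 475.76 i$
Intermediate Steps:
$- \frac{25321}{h{\left(-98 \right)}} + \frac{\left(-28\right)^{3}}{\sqrt{2406 - 4535}} = - \frac{25321}{-39 - 98} + \frac{\left(-28\right)^{3}}{\sqrt{2406 - 4535}} = - \frac{25321}{-137} - \frac{21952}{\sqrt{-2129}} = \left(-25321\right) \left(- \frac{1}{137}\right) - \frac{21952}{i \sqrt{2129}} = \frac{25321}{137} - 21952 \left(- \frac{i \sqrt{2129}}{2129}\right) = \frac{25321}{137} + \frac{21952 i \sqrt{2129}}{2129}$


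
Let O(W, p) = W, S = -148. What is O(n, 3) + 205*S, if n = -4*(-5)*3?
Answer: -30280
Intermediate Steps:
n = 60 (n = 20*3 = 60)
O(n, 3) + 205*S = 60 + 205*(-148) = 60 - 30340 = -30280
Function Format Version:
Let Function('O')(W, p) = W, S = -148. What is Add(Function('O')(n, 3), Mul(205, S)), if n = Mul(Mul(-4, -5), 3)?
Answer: -30280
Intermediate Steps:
n = 60 (n = Mul(20, 3) = 60)
Add(Function('O')(n, 3), Mul(205, S)) = Add(60, Mul(205, -148)) = Add(60, -30340) = -30280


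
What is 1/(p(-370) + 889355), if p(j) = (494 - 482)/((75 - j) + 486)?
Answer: 931/827989517 ≈ 1.1244e-6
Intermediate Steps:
p(j) = 12/(561 - j)
1/(p(-370) + 889355) = 1/(-12/(-561 - 370) + 889355) = 1/(-12/(-931) + 889355) = 1/(-12*(-1/931) + 889355) = 1/(12/931 + 889355) = 1/(827989517/931) = 931/827989517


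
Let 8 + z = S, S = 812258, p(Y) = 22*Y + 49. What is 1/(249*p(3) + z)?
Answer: 1/840885 ≈ 1.1892e-6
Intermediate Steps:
p(Y) = 49 + 22*Y
z = 812250 (z = -8 + 812258 = 812250)
1/(249*p(3) + z) = 1/(249*(49 + 22*3) + 812250) = 1/(249*(49 + 66) + 812250) = 1/(249*115 + 812250) = 1/(28635 + 812250) = 1/840885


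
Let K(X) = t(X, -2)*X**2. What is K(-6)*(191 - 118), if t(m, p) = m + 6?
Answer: 0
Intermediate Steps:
t(m, p) = 6 + m
K(X) = X**2*(6 + X) (K(X) = (6 + X)*X**2 = X**2*(6 + X))
K(-6)*(191 - 118) = ((-6)**2*(6 - 6))*(191 - 118) = (36*0)*73 = 0*73 = 0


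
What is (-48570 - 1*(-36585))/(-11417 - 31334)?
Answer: 11985/42751 ≈ 0.28034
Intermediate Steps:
(-48570 - 1*(-36585))/(-11417 - 31334) = (-48570 + 36585)/(-42751) = -11985*(-1/42751) = 11985/42751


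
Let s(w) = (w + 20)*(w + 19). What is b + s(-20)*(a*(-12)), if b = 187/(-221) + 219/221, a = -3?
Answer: 32/221 ≈ 0.14480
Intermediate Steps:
s(w) = (19 + w)*(20 + w) (s(w) = (20 + w)*(19 + w) = (19 + w)*(20 + w))
b = 32/221 (b = 187*(-1/221) + 219*(1/221) = -11/13 + 219/221 = 32/221 ≈ 0.14480)
b + s(-20)*(a*(-12)) = 32/221 + (380 + (-20)**2 + 39*(-20))*(-3*(-12)) = 32/221 + (380 + 400 - 780)*36 = 32/221 + 0*36 = 32/221 + 0 = 32/221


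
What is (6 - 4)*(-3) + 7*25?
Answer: 169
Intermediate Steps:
(6 - 4)*(-3) + 7*25 = 2*(-3) + 175 = -6 + 175 = 169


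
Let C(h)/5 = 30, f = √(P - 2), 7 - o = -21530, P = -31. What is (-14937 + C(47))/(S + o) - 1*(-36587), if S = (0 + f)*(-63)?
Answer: 209568819043/5728066 - 11501*I*√33/5728066 ≈ 36586.0 - 0.011534*I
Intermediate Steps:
o = 21537 (o = 7 - 1*(-21530) = 7 + 21530 = 21537)
f = I*√33 (f = √(-31 - 2) = √(-33) = I*√33 ≈ 5.7446*I)
C(h) = 150 (C(h) = 5*30 = 150)
S = -63*I*√33 (S = (0 + I*√33)*(-63) = (I*√33)*(-63) = -63*I*√33 ≈ -361.91*I)
(-14937 + C(47))/(S + o) - 1*(-36587) = (-14937 + 150)/(-63*I*√33 + 21537) - 1*(-36587) = -14787/(21537 - 63*I*√33) + 36587 = 36587 - 14787/(21537 - 63*I*√33)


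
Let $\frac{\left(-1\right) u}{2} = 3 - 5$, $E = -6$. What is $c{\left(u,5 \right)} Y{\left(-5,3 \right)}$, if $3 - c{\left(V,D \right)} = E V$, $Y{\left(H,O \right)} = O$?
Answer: $81$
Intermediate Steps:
$u = 4$ ($u = - 2 \left(3 - 5\right) = \left(-2\right) \left(-2\right) = 4$)
$c{\left(V,D \right)} = 3 + 6 V$ ($c{\left(V,D \right)} = 3 - - 6 V = 3 + 6 V$)
$c{\left(u,5 \right)} Y{\left(-5,3 \right)} = \left(3 + 6 \cdot 4\right) 3 = \left(3 + 24\right) 3 = 27 \cdot 3 = 81$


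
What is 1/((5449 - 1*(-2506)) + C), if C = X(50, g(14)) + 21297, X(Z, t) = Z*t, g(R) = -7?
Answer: 1/28902 ≈ 3.4600e-5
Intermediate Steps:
C = 20947 (C = 50*(-7) + 21297 = -350 + 21297 = 20947)
1/((5449 - 1*(-2506)) + C) = 1/((5449 - 1*(-2506)) + 20947) = 1/((5449 + 2506) + 20947) = 1/(7955 + 20947) = 1/28902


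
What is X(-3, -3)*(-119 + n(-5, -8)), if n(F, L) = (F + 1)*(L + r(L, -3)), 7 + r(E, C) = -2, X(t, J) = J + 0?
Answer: 153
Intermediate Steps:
X(t, J) = J
r(E, C) = -9 (r(E, C) = -7 - 2 = -9)
n(F, L) = (1 + F)*(-9 + L) (n(F, L) = (F + 1)*(L - 9) = (1 + F)*(-9 + L))
X(-3, -3)*(-119 + n(-5, -8)) = -3*(-119 + (-9 - 8 - 9*(-5) - 5*(-8))) = -3*(-119 + (-9 - 8 + 45 + 40)) = -3*(-119 + 68) = -3*(-51) = 153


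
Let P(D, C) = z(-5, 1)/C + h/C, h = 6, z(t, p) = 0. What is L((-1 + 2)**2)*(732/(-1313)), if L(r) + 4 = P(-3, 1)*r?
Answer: -1464/1313 ≈ -1.1150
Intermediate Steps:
P(D, C) = 6/C (P(D, C) = 0/C + 6/C = 0 + 6/C = 6/C)
L(r) = -4 + 6*r (L(r) = -4 + (6/1)*r = -4 + (6*1)*r = -4 + 6*r)
L((-1 + 2)**2)*(732/(-1313)) = (-4 + 6*(-1 + 2)**2)*(732/(-1313)) = (-4 + 6*1**2)*(732*(-1/1313)) = (-4 + 6*1)*(-732/1313) = (-4 + 6)*(-732/1313) = 2*(-732/1313) = -1464/1313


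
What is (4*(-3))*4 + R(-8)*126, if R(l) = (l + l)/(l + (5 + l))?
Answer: 1488/11 ≈ 135.27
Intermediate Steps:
R(l) = 2*l/(5 + 2*l) (R(l) = (2*l)/(5 + 2*l) = 2*l/(5 + 2*l))
(4*(-3))*4 + R(-8)*126 = (4*(-3))*4 + (2*(-8)/(5 + 2*(-8)))*126 = -12*4 + (2*(-8)/(5 - 16))*126 = -48 + (2*(-8)/(-11))*126 = -48 + (2*(-8)*(-1/11))*126 = -48 + (16/11)*126 = -48 + 2016/11 = 1488/11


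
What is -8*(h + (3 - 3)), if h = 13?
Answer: -104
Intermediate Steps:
-8*(h + (3 - 3)) = -8*(13 + (3 - 3)) = -8*(13 + 0) = -8*13 = -104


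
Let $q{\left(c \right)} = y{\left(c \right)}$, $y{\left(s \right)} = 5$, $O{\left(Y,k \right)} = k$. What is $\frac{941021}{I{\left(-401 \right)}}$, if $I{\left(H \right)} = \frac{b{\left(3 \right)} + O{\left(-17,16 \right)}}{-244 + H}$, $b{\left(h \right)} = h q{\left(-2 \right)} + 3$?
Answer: $- \frac{606958545}{34} \approx -1.7852 \cdot 10^{7}$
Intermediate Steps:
$q{\left(c \right)} = 5$
$b{\left(h \right)} = 3 + 5 h$ ($b{\left(h \right)} = h 5 + 3 = 5 h + 3 = 3 + 5 h$)
$I{\left(H \right)} = \frac{34}{-244 + H}$ ($I{\left(H \right)} = \frac{\left(3 + 5 \cdot 3\right) + 16}{-244 + H} = \frac{\left(3 + 15\right) + 16}{-244 + H} = \frac{18 + 16}{-244 + H} = \frac{34}{-244 + H}$)
$\frac{941021}{I{\left(-401 \right)}} = \frac{941021}{34 \frac{1}{-244 - 401}} = \frac{941021}{34 \frac{1}{-645}} = \frac{941021}{34 \left(- \frac{1}{645}\right)} = \frac{941021}{- \frac{34}{645}} = 941021 \left(- \frac{645}{34}\right) = - \frac{606958545}{34}$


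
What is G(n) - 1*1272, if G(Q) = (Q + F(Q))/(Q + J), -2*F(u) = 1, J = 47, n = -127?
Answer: -40653/32 ≈ -1270.4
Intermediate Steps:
F(u) = -1/2 (F(u) = -1/2*1 = -1/2)
G(Q) = (-1/2 + Q)/(47 + Q) (G(Q) = (Q - 1/2)/(Q + 47) = (-1/2 + Q)/(47 + Q))
G(n) - 1*1272 = (-1/2 - 127)/(47 - 127) - 1*1272 = -255/2/(-80) - 1272 = -1/80*(-255/2) - 1272 = 51/32 - 1272 = -40653/32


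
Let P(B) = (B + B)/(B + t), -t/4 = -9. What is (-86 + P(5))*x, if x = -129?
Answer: 453564/41 ≈ 11063.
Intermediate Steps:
t = 36 (t = -4*(-9) = 36)
P(B) = 2*B/(36 + B) (P(B) = (B + B)/(B + 36) = (2*B)/(36 + B) = 2*B/(36 + B))
(-86 + P(5))*x = (-86 + 2*5/(36 + 5))*(-129) = (-86 + 2*5/41)*(-129) = (-86 + 2*5*(1/41))*(-129) = (-86 + 10/41)*(-129) = -3516/41*(-129) = 453564/41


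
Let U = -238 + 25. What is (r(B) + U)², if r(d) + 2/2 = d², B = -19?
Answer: 21609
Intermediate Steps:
r(d) = -1 + d²
U = -213
(r(B) + U)² = ((-1 + (-19)²) - 213)² = ((-1 + 361) - 213)² = (360 - 213)² = 147² = 21609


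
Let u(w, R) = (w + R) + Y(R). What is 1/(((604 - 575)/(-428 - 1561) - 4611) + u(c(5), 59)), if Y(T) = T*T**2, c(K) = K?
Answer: 1989/399454819 ≈ 4.9793e-6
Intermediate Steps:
Y(T) = T**3
u(w, R) = R + w + R**3 (u(w, R) = (w + R) + R**3 = (R + w) + R**3 = R + w + R**3)
1/(((604 - 575)/(-428 - 1561) - 4611) + u(c(5), 59)) = 1/(((604 - 575)/(-428 - 1561) - 4611) + (59 + 5 + 59**3)) = 1/((29/(-1989) - 4611) + (59 + 5 + 205379)) = 1/((29*(-1/1989) - 4611) + 205443) = 1/((-29/1989 - 4611) + 205443) = 1/(-9171308/1989 + 205443) = 1/(399454819/1989) = 1989/399454819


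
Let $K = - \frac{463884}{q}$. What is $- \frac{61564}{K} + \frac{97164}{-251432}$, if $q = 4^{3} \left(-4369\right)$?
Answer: $- \frac{270516611060009}{7289705118} \approx -37109.0$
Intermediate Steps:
$q = -279616$ ($q = 64 \left(-4369\right) = -279616$)
$K = \frac{115971}{69904}$ ($K = - \frac{463884}{-279616} = \left(-463884\right) \left(- \frac{1}{279616}\right) = \frac{115971}{69904} \approx 1.659$)
$- \frac{61564}{K} + \frac{97164}{-251432} = - \frac{61564}{\frac{115971}{69904}} + \frac{97164}{-251432} = \left(-61564\right) \frac{69904}{115971} + 97164 \left(- \frac{1}{251432}\right) = - \frac{4303569856}{115971} - \frac{24291}{62858} = - \frac{270516611060009}{7289705118}$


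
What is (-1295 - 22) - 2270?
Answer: -3587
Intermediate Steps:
(-1295 - 22) - 2270 = -1317 - 2270 = -3587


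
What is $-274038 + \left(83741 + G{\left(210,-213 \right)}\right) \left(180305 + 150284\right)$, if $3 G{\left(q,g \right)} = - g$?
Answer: $27707051230$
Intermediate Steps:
$G{\left(q,g \right)} = - \frac{g}{3}$ ($G{\left(q,g \right)} = \frac{\left(-1\right) g}{3} = - \frac{g}{3}$)
$-274038 + \left(83741 + G{\left(210,-213 \right)}\right) \left(180305 + 150284\right) = -274038 + \left(83741 - -71\right) \left(180305 + 150284\right) = -274038 + \left(83741 + 71\right) 330589 = -274038 + 83812 \cdot 330589 = -274038 + 27707325268 = 27707051230$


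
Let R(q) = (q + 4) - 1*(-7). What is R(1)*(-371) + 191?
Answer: -4261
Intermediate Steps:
R(q) = 11 + q (R(q) = (4 + q) + 7 = 11 + q)
R(1)*(-371) + 191 = (11 + 1)*(-371) + 191 = 12*(-371) + 191 = -4452 + 191 = -4261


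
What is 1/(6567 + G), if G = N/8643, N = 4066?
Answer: 8643/56762647 ≈ 0.00015227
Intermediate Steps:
G = 4066/8643 ≈ 0.47044
1/(6567 + G) = 1/(6567 + 4066/8643) = 1/(56762647/8643) = 8643/56762647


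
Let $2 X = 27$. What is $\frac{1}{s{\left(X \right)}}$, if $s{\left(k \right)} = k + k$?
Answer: $\frac{1}{27} \approx 0.037037$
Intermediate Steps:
$X = \frac{27}{2}$ ($X = \frac{1}{2} \cdot 27 = \frac{27}{2} \approx 13.5$)
$s{\left(k \right)} = 2 k$
$\frac{1}{s{\left(X \right)}} = \frac{1}{2 \cdot \frac{27}{2}} = \frac{1}{27}$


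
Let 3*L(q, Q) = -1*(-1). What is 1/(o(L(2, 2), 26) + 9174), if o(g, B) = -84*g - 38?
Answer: 1/9108 ≈ 0.00010979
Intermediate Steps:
L(q, Q) = ⅓ (L(q, Q) = (-1*(-1))/3 = (⅓)*1 = ⅓)
o(g, B) = -38 - 84*g
1/(o(L(2, 2), 26) + 9174) = 1/((-38 - 84*⅓) + 9174) = 1/((-38 - 28) + 9174) = 1/(-66 + 9174) = 1/9108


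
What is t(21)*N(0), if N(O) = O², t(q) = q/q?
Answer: 0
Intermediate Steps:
t(q) = 1
t(21)*N(0) = 1*0² = 1*0 = 0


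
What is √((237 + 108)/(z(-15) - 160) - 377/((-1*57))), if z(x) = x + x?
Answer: √62358/114 ≈ 2.1905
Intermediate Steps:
z(x) = 2*x
√((237 + 108)/(z(-15) - 160) - 377/((-1*57))) = √((237 + 108)/(2*(-15) - 160) - 377/((-1*57))) = √(345/(-30 - 160) - 377/(-57)) = √(345/(-190) - 377*(-1/57)) = √(345*(-1/190) + 377/57) = √(-69/38 + 377/57) = √(547/114) = √62358/114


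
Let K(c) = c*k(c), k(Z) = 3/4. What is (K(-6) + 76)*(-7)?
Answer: -1001/2 ≈ -500.50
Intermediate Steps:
k(Z) = 3/4 (k(Z) = 3*(1/4) = 3/4)
K(c) = 3*c/4 (K(c) = c*(3/4) = 3*c/4)
(K(-6) + 76)*(-7) = ((3/4)*(-6) + 76)*(-7) = (-9/2 + 76)*(-7) = (143/2)*(-7) = -1001/2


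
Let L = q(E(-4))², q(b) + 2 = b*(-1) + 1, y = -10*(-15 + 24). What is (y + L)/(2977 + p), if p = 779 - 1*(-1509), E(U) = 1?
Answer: -86/5265 ≈ -0.016334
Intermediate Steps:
y = -90 (y = -10*9 = -90)
q(b) = -1 - b (q(b) = -2 + (b*(-1) + 1) = -2 + (-b + 1) = -2 + (1 - b) = -1 - b)
L = 4 (L = (-1 - 1*1)² = (-1 - 1)² = (-2)² = 4)
p = 2288 (p = 779 + 1509 = 2288)
(y + L)/(2977 + p) = (-90 + 4)/(2977 + 2288) = -86/5265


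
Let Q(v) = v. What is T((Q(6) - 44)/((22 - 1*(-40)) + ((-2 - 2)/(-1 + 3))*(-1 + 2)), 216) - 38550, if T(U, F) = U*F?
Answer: -193434/5 ≈ -38687.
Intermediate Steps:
T(U, F) = F*U
T((Q(6) - 44)/((22 - 1*(-40)) + ((-2 - 2)/(-1 + 3))*(-1 + 2)), 216) - 38550 = 216*((6 - 44)/((22 - 1*(-40)) + ((-2 - 2)/(-1 + 3))*(-1 + 2))) - 38550 = 216*(-38/((22 + 40) - 4/2*1)) - 38550 = 216*(-38/(62 - 4*1/2*1)) - 38550 = 216*(-38/(62 - 2*1)) - 38550 = 216*(-38/(62 - 2)) - 38550 = 216*(-38/60) - 38550 = 216*(-38*1/60) - 38550 = 216*(-19/30) - 38550 = -684/5 - 38550 = -193434/5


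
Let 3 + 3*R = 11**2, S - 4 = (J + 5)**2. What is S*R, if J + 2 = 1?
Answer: 2360/3 ≈ 786.67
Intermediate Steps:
J = -1 (J = -2 + 1 = -1)
S = 20 (S = 4 + (-1 + 5)**2 = 4 + 4**2 = 4 + 16 = 20)
R = 118/3 (R = -1 + (1/3)*11**2 = -1 + (1/3)*121 = -1 + 121/3 = 118/3 ≈ 39.333)
S*R = 20*(118/3) = 2360/3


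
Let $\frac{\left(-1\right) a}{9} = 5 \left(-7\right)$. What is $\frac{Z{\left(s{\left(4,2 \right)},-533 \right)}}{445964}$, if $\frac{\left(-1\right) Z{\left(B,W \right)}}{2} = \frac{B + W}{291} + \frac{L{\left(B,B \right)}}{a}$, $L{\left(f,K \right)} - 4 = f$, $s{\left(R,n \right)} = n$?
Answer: $\frac{18391}{2271071670} \approx 8.0979 \cdot 10^{-6}$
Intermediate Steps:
$a = 315$ ($a = - 9 \cdot 5 \left(-7\right) = \left(-9\right) \left(-35\right) = 315$)
$L{\left(f,K \right)} = 4 + f$
$Z{\left(B,W \right)} = - \frac{8}{315} - \frac{404 B}{30555} - \frac{2 W}{291}$ ($Z{\left(B,W \right)} = - 2 \left(\frac{B + W}{291} + \frac{4 + B}{315}\right) = - 2 \left(\left(B + W\right) \frac{1}{291} + \left(4 + B\right) \frac{1}{315}\right) = - 2 \left(\left(\frac{B}{291} + \frac{W}{291}\right) + \left(\frac{4}{315} + \frac{B}{315}\right)\right) = - 2 \left(\frac{4}{315} + \frac{W}{291} + \frac{202 B}{30555}\right) = - \frac{8}{315} - \frac{404 B}{30555} - \frac{2 W}{291}$)
$\frac{Z{\left(s{\left(4,2 \right)},-533 \right)}}{445964} = \frac{- \frac{8}{315} - \frac{808}{30555} - - \frac{1066}{291}}{445964} = \left(- \frac{8}{315} - \frac{808}{30555} + \frac{1066}{291}\right) \frac{1}{445964} = \frac{36782}{10185} \cdot \frac{1}{445964} = \frac{18391}{2271071670}$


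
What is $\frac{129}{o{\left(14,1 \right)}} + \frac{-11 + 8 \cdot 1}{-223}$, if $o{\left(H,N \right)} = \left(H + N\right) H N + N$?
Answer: $\frac{29400}{47053} \approx 0.62483$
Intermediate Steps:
$o{\left(H,N \right)} = N + H N \left(H + N\right)$ ($o{\left(H,N \right)} = H \left(H + N\right) N + N = H N \left(H + N\right) + N = N + H N \left(H + N\right)$)
$\frac{129}{o{\left(14,1 \right)}} + \frac{-11 + 8 \cdot 1}{-223} = \frac{129}{1 \left(1 + 14^{2} + 14 \cdot 1\right)} + \frac{-11 + 8 \cdot 1}{-223} = \frac{129}{1 \left(1 + 196 + 14\right)} + \left(-11 + 8\right) \left(- \frac{1}{223}\right) = \frac{129}{1 \cdot 211} - - \frac{3}{223} = \frac{129}{211} + \frac{3}{223} = \frac{29400}{47053}$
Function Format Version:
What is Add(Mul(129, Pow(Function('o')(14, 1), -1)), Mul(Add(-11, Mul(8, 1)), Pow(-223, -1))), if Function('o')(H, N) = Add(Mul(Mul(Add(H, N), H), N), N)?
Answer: Rational(29400, 47053) ≈ 0.62483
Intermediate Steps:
Function('o')(H, N) = Add(N, Mul(H, N, Add(H, N))) (Function('o')(H, N) = Add(Mul(Mul(H, Add(H, N)), N), N) = Add(Mul(H, N, Add(H, N)), N) = Add(N, Mul(H, N, Add(H, N))))
Add(Mul(129, Pow(Function('o')(14, 1), -1)), Mul(Add(-11, Mul(8, 1)), Pow(-223, -1))) = Add(Mul(129, Pow(Mul(1, Add(1, Pow(14, 2), Mul(14, 1))), -1)), Mul(Add(-11, Mul(8, 1)), Pow(-223, -1))) = Add(Mul(129, Pow(Mul(1, Add(1, 196, 14)), -1)), Mul(Add(-11, 8), Rational(-1, 223))) = Add(Mul(129, Pow(Mul(1, 211), -1)), Mul(-3, Rational(-1, 223))) = Add(Mul(129, Pow(211, -1)), Rational(3, 223)) = Add(Mul(129, Rational(1, 211)), Rational(3, 223)) = Add(Rational(129, 211), Rational(3, 223)) = Rational(29400, 47053)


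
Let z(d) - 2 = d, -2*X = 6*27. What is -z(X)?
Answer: 79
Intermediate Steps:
X = -81 (X = -3*27 = -1/2*162 = -81)
z(d) = 2 + d
-z(X) = -(2 - 81) = -1*(-79) = 79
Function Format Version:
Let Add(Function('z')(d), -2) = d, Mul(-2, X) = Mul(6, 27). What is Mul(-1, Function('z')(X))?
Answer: 79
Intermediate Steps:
X = -81 (X = Mul(Rational(-1, 2), Mul(6, 27)) = Mul(Rational(-1, 2), 162) = -81)
Function('z')(d) = Add(2, d)
Mul(-1, Function('z')(X)) = Mul(-1, Add(2, -81)) = Mul(-1, -79) = 79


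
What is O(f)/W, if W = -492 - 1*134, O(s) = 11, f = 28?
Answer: -11/626 ≈ -0.017572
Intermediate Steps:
W = -626 (W = -492 - 134 = -626)
O(f)/W = 11/(-626) = 11*(-1/626) = -11/626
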